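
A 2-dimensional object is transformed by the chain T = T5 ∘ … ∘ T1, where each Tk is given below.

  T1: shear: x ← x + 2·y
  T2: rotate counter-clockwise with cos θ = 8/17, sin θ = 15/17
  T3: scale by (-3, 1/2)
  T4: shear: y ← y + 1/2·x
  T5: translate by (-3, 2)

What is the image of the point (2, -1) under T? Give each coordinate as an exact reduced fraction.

T(p) = (-96/17, 15/34)

T1 shear: x ← x + 2·y: (2, -1) → (0, -1)
T2 rotate counter-clockwise with cos θ = 8/17, sin θ = 15/17: (0, -1) → (15/17, -8/17)
T3 scale by (-3, 1/2): (15/17, -8/17) → (-45/17, -4/17)
T4 shear: y ← y + 1/2·x: (-45/17, -4/17) → (-45/17, -53/34)
T5 translate by (-3, 2): (-45/17, -53/34) → (-96/17, 15/34)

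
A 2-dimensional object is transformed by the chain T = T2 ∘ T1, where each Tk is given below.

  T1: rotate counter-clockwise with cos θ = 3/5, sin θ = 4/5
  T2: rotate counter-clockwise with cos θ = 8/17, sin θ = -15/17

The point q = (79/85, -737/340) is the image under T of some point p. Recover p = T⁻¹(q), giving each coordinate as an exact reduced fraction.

p = (5/4, -2)

T1 = [3/5 -4/5 0; 4/5 3/5 0; 0 0 1]
T2·T1 = [84/85 13/85 0; -13/85 84/85 0; 0 0 1]
det M = 1; M⁻¹ = [84/85 -13/85 0; 13/85 84/85 0; 0 0 1]
M⁻¹ · (79/85, -737/340)ᵀ = (5/4, -2)ᵀ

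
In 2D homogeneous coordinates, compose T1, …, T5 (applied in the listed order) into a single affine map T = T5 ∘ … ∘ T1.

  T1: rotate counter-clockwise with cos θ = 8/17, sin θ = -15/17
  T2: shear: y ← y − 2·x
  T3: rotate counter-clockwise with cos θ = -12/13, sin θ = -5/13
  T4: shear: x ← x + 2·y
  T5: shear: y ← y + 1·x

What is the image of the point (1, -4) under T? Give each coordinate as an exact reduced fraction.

T1 rotate counter-clockwise with cos θ = 8/17, sin θ = -15/17: (1, -4) → (-52/17, -47/17)
T2 shear: y ← y − 2·x: (-52/17, -47/17) → (-52/17, 57/17)
T3 rotate counter-clockwise with cos θ = -12/13, sin θ = -5/13: (-52/17, 57/17) → (909/221, -424/221)
T4 shear: x ← x + 2·y: (909/221, -424/221) → (61/221, -424/221)
T5 shear: y ← y + 1·x: (61/221, -424/221) → (61/221, -363/221)

T(p) = (61/221, -363/221)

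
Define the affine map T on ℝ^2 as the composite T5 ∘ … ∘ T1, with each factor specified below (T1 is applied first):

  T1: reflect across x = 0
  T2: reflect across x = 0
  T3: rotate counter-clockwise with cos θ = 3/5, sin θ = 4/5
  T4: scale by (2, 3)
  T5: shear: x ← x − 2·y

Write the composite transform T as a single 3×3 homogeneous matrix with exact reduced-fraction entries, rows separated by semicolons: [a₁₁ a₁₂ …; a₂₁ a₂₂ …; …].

T1 = [-1 0 0; 0 1 0; 0 0 1]
T2·T1 = [1 0 0; 0 1 0; 0 0 1]
T3·…·T1 = [3/5 -4/5 0; 4/5 3/5 0; 0 0 1]
T4·…·T1 = [6/5 -8/5 0; 12/5 9/5 0; 0 0 1]
T5·…·T1 = [-18/5 -26/5 0; 12/5 9/5 0; 0 0 1]

T = [-18/5 -26/5 0; 12/5 9/5 0; 0 0 1]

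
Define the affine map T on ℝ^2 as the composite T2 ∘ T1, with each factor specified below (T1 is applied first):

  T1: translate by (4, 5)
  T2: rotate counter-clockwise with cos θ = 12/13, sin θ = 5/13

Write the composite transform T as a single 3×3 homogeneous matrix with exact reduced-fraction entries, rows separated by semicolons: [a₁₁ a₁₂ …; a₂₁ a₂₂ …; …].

T1 = [1 0 4; 0 1 5; 0 0 1]
T2·T1 = [12/13 -5/13 23/13; 5/13 12/13 80/13; 0 0 1]

T = [12/13 -5/13 23/13; 5/13 12/13 80/13; 0 0 1]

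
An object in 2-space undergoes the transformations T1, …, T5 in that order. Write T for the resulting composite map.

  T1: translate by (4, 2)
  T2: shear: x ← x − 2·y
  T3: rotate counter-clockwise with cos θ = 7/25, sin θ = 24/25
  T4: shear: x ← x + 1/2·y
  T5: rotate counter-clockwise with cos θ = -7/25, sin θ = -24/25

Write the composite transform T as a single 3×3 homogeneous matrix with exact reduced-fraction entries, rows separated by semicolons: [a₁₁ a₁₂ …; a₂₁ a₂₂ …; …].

T1 = [1 0 4; 0 1 2; 0 0 1]
T2·T1 = [1 -2 0; 0 1 2; 0 0 1]
T3·…·T1 = [7/25 -38/25 -48/25; 24/25 -41/25 14/25; 0 0 1]
T4·…·T1 = [19/25 -117/50 -41/25; 24/25 -41/25 14/25; 0 0 1]
T5·…·T1 = [443/625 -1149/1250 623/625; -624/625 1691/625 886/625; 0 0 1]

T = [443/625 -1149/1250 623/625; -624/625 1691/625 886/625; 0 0 1]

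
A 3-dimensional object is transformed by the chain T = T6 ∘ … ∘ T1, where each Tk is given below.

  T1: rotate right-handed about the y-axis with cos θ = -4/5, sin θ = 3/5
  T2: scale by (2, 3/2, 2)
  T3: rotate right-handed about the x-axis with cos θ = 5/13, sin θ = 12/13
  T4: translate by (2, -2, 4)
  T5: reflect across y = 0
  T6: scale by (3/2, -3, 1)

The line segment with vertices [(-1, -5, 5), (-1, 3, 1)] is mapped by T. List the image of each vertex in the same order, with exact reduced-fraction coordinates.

T1 rotate right-handed about the y-axis with cos θ = -4/5, sin θ = 3/5: (-1, -5, 5) → (19/5, -5, -17/5); (-1, 3, 1) → (7/5, 3, -1/5)
T2 scale by (2, 3/2, 2): (19/5, -5, -17/5) → (38/5, -15/2, -34/5); (7/5, 3, -1/5) → (14/5, 9/2, -2/5)
T3 rotate right-handed about the x-axis with cos θ = 5/13, sin θ = 12/13: (38/5, -15/2, -34/5) → (38/5, 441/130, -124/13); (14/5, 9/2, -2/5) → (14/5, 21/10, 4)
T4 translate by (2, -2, 4): (38/5, 441/130, -124/13) → (48/5, 181/130, -72/13); (14/5, 21/10, 4) → (24/5, 1/10, 8)
T5 reflect across y = 0: (48/5, 181/130, -72/13) → (48/5, -181/130, -72/13); (24/5, 1/10, 8) → (24/5, -1/10, 8)
T6 scale by (3/2, -3, 1): (48/5, -181/130, -72/13) → (72/5, 543/130, -72/13); (24/5, -1/10, 8) → (36/5, 3/10, 8)

image vertices: (72/5, 543/130, -72/13), (36/5, 3/10, 8)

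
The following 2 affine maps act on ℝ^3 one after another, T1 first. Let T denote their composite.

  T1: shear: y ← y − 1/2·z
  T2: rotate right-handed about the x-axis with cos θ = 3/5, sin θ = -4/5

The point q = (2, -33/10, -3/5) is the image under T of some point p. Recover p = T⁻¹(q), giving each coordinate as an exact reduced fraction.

T1 = [1 0 0 0; 0 1 -1/2 0; 0 0 1 0; 0 0 0 1]
T2·T1 = [1 0 0 0; 0 3/5 1/2 0; 0 -4/5 1 0; 0 0 0 1]
det M = 1; M⁻¹ = [1 0 0 0; 0 1 -1/2 0; 0 4/5 3/5 0; 0 0 0 1]
M⁻¹ · (2, -33/10, -3/5)ᵀ = (2, -3, -3)ᵀ

p = (2, -3, -3)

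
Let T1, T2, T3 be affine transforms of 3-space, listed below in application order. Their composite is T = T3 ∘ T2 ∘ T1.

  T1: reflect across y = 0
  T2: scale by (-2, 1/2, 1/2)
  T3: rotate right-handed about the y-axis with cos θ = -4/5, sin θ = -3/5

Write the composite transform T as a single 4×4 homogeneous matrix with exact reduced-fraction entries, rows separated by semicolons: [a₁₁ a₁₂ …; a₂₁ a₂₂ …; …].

T1 = [1 0 0 0; 0 -1 0 0; 0 0 1 0; 0 0 0 1]
T2·T1 = [-2 0 0 0; 0 -1/2 0 0; 0 0 1/2 0; 0 0 0 1]
T3·…·T1 = [8/5 0 -3/10 0; 0 -1/2 0 0; -6/5 0 -2/5 0; 0 0 0 1]

T = [8/5 0 -3/10 0; 0 -1/2 0 0; -6/5 0 -2/5 0; 0 0 0 1]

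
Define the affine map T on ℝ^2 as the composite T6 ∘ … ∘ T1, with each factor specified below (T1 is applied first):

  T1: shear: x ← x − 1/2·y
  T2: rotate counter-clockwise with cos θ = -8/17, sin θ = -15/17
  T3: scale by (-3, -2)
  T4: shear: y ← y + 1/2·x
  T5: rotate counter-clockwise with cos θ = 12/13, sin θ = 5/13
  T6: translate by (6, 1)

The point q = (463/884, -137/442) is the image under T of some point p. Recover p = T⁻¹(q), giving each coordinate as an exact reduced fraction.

p = (2, 5/2)

T1 = [1 -1/2 0; 0 1 0; 0 0 1]
T2·T1 = [-8/17 19/17 0; -15/17 -1/34 0; 0 0 1]
T3·…·T1 = [24/17 -57/17 0; 30/17 1/17 0; 0 0 1]
T4·…·T1 = [24/17 -57/17 0; 42/17 -55/34 0; 0 0 1]
T5·…·T1 = [6/17 -1093/442 0; 48/17 -615/221 0; 0 0 1]
T6·…·T1 = [6/17 -1093/442 6; 48/17 -615/221 1; 0 0 1]
det M = 6; M⁻¹ = [-205/442 1093/2652 6287/2652; -8/17 1/17 47/17; 0 0 1]
M⁻¹ · (463/884, -137/442)ᵀ = (2, 5/2)ᵀ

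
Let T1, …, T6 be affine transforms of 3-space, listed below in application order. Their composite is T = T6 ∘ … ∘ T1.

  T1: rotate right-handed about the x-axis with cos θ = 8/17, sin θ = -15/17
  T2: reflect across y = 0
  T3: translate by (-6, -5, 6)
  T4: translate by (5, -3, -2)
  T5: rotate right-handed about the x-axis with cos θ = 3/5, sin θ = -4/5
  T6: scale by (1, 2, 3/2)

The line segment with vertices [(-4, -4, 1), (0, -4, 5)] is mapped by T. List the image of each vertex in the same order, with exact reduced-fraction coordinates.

image vertices: (-5, 22/5, 78/5), (-1, 54/17, 366/17)

T1 rotate right-handed about the x-axis with cos θ = 8/17, sin θ = -15/17: (-4, -4, 1) → (-4, -1, 4); (0, -4, 5) → (0, 43/17, 100/17)
T2 reflect across y = 0: (-4, -1, 4) → (-4, 1, 4); (0, 43/17, 100/17) → (0, -43/17, 100/17)
T3 translate by (-6, -5, 6): (-4, 1, 4) → (-10, -4, 10); (0, -43/17, 100/17) → (-6, -128/17, 202/17)
T4 translate by (5, -3, -2): (-10, -4, 10) → (-5, -7, 8); (-6, -128/17, 202/17) → (-1, -179/17, 168/17)
T5 rotate right-handed about the x-axis with cos θ = 3/5, sin θ = -4/5: (-5, -7, 8) → (-5, 11/5, 52/5); (-1, -179/17, 168/17) → (-1, 27/17, 244/17)
T6 scale by (1, 2, 3/2): (-5, 11/5, 52/5) → (-5, 22/5, 78/5); (-1, 27/17, 244/17) → (-1, 54/17, 366/17)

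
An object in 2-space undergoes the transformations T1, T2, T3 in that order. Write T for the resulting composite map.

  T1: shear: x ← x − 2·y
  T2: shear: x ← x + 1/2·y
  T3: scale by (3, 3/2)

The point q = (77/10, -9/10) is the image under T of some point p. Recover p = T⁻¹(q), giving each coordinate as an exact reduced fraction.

T1 = [1 -2 0; 0 1 0; 0 0 1]
T2·T1 = [1 -3/2 0; 0 1 0; 0 0 1]
T3·…·T1 = [3 -9/2 0; 0 3/2 0; 0 0 1]
det M = 9/2; M⁻¹ = [1/3 1 0; 0 2/3 0; 0 0 1]
M⁻¹ · (77/10, -9/10)ᵀ = (5/3, -3/5)ᵀ

p = (5/3, -3/5)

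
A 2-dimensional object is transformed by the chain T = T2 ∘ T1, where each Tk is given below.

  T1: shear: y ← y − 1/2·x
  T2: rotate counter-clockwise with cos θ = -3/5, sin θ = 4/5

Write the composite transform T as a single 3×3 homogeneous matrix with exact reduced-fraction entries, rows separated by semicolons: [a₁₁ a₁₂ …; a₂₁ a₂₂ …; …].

T1 = [1 0 0; -1/2 1 0; 0 0 1]
T2·T1 = [-1/5 -4/5 0; 11/10 -3/5 0; 0 0 1]

T = [-1/5 -4/5 0; 11/10 -3/5 0; 0 0 1]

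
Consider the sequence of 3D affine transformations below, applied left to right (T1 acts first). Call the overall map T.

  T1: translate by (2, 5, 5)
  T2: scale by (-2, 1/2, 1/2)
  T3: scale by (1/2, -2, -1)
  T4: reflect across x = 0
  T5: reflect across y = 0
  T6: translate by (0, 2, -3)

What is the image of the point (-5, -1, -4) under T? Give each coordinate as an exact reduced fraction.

T(p) = (-3, 6, -7/2)

T1 translate by (2, 5, 5): (-5, -1, -4) → (-3, 4, 1)
T2 scale by (-2, 1/2, 1/2): (-3, 4, 1) → (6, 2, 1/2)
T3 scale by (1/2, -2, -1): (6, 2, 1/2) → (3, -4, -1/2)
T4 reflect across x = 0: (3, -4, -1/2) → (-3, -4, -1/2)
T5 reflect across y = 0: (-3, -4, -1/2) → (-3, 4, -1/2)
T6 translate by (0, 2, -3): (-3, 4, -1/2) → (-3, 6, -7/2)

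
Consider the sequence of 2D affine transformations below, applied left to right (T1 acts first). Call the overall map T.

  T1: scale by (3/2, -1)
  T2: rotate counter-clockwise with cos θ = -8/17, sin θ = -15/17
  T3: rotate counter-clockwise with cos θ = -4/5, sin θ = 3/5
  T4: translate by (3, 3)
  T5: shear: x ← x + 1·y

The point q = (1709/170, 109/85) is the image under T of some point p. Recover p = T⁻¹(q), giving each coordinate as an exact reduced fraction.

T1 = [3/2 0 0; 0 -1 0; 0 0 1]
T2·T1 = [-12/17 -15/17 0; -45/34 8/17 0; 0 0 1]
T3·…·T1 = [231/170 36/85 0; 54/85 -77/85 0; 0 0 1]
T4·…·T1 = [231/170 36/85 3; 54/85 -77/85 3; 0 0 1]
T5·…·T1 = [339/170 -41/85 6; 54/85 -77/85 3; 0 0 1]
det M = -3/2; M⁻¹ = [154/255 -82/255 -226/85; 36/85 -113/85 123/85; 0 0 1]
M⁻¹ · (1709/170, 109/85)ᵀ = (3, 4)ᵀ

p = (3, 4)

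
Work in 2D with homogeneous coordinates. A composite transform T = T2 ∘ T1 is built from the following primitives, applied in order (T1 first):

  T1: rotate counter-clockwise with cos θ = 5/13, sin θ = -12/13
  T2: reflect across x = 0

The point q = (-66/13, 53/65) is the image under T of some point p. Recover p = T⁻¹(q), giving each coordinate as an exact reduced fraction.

p = (6/5, 5)

T1 = [5/13 12/13 0; -12/13 5/13 0; 0 0 1]
T2·T1 = [-5/13 -12/13 0; -12/13 5/13 0; 0 0 1]
det M = -1; M⁻¹ = [-5/13 -12/13 0; -12/13 5/13 0; 0 0 1]
M⁻¹ · (-66/13, 53/65)ᵀ = (6/5, 5)ᵀ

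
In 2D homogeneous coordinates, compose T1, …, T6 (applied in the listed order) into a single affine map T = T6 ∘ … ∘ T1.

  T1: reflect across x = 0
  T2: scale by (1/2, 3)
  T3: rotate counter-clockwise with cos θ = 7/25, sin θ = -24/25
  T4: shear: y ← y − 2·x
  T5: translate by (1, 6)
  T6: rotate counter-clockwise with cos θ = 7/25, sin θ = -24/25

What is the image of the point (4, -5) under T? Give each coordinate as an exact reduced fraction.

T(p) = (17741/625, 14263/625)

T1 reflect across x = 0: (4, -5) → (-4, -5)
T2 scale by (1/2, 3): (-4, -5) → (-2, -15)
T3 rotate counter-clockwise with cos θ = 7/25, sin θ = -24/25: (-2, -15) → (-374/25, -57/25)
T4 shear: y ← y − 2·x: (-374/25, -57/25) → (-374/25, 691/25)
T5 translate by (1, 6): (-374/25, 691/25) → (-349/25, 841/25)
T6 rotate counter-clockwise with cos θ = 7/25, sin θ = -24/25: (-349/25, 841/25) → (17741/625, 14263/625)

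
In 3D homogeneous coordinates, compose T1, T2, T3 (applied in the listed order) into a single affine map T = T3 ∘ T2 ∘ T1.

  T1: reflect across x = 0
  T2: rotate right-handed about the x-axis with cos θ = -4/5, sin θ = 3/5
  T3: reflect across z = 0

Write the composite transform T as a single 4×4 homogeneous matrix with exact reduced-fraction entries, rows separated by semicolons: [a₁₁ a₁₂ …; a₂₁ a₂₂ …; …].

T1 = [-1 0 0 0; 0 1 0 0; 0 0 1 0; 0 0 0 1]
T2·T1 = [-1 0 0 0; 0 -4/5 -3/5 0; 0 3/5 -4/5 0; 0 0 0 1]
T3·…·T1 = [-1 0 0 0; 0 -4/5 -3/5 0; 0 -3/5 4/5 0; 0 0 0 1]

T = [-1 0 0 0; 0 -4/5 -3/5 0; 0 -3/5 4/5 0; 0 0 0 1]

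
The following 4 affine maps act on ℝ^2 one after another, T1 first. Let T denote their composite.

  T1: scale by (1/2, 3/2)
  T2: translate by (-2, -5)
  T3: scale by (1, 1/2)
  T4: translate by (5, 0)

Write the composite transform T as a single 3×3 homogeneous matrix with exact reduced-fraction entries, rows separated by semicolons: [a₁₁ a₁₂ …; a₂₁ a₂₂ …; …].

T = [1/2 0 3; 0 3/4 -5/2; 0 0 1]

T1 = [1/2 0 0; 0 3/2 0; 0 0 1]
T2·T1 = [1/2 0 -2; 0 3/2 -5; 0 0 1]
T3·…·T1 = [1/2 0 -2; 0 3/4 -5/2; 0 0 1]
T4·…·T1 = [1/2 0 3; 0 3/4 -5/2; 0 0 1]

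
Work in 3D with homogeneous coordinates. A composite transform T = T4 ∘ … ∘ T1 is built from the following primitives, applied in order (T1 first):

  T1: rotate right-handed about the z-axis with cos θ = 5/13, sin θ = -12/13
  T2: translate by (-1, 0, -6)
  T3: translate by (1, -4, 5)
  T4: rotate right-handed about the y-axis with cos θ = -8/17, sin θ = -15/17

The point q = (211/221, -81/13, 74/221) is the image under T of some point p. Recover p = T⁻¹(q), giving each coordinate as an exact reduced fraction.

p = (2, -1, 0)

T1 = [5/13 12/13 0 0; -12/13 5/13 0 0; 0 0 1 0; 0 0 0 1]
T2·T1 = [5/13 12/13 0 -1; -12/13 5/13 0 0; 0 0 1 -6; 0 0 0 1]
T3·…·T1 = [5/13 12/13 0 0; -12/13 5/13 0 -4; 0 0 1 -1; 0 0 0 1]
T4·…·T1 = [-40/221 -96/221 -15/17 15/17; -12/13 5/13 0 -4; 75/221 180/221 -8/17 8/17; 0 0 0 1]
det M = 1; M⁻¹ = [-40/221 -12/13 75/221 -48/13; -96/221 5/13 180/221 20/13; -15/17 0 -8/17 1; 0 0 0 1]
M⁻¹ · (211/221, -81/13, 74/221)ᵀ = (2, -1, 0)ᵀ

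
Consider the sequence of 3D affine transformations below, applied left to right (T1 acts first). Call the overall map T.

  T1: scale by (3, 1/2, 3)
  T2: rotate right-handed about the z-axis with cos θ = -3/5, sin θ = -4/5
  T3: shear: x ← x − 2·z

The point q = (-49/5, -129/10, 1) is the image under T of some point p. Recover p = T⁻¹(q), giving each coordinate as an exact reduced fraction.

T1 = [3 0 0 0; 0 1/2 0 0; 0 0 3 0; 0 0 0 1]
T2·T1 = [-9/5 2/5 0 0; -12/5 -3/10 0 0; 0 0 3 0; 0 0 0 1]
T3·…·T1 = [-9/5 2/5 -6 0; -12/5 -3/10 0 0; 0 0 3 0; 0 0 0 1]
det M = 9/2; M⁻¹ = [-1/5 -4/15 -2/5 0; 8/5 -6/5 16/5 0; 0 0 1/3 0; 0 0 0 1]
M⁻¹ · (-49/5, -129/10, 1)ᵀ = (5, 3, 1/3)ᵀ

p = (5, 3, 1/3)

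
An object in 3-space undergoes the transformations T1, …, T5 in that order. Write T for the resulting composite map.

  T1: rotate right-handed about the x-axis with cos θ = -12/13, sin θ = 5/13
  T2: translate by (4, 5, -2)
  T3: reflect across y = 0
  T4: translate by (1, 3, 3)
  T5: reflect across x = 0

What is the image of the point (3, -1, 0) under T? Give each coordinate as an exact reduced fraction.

T(p) = (-8, -38/13, 8/13)

T1 rotate right-handed about the x-axis with cos θ = -12/13, sin θ = 5/13: (3, -1, 0) → (3, 12/13, -5/13)
T2 translate by (4, 5, -2): (3, 12/13, -5/13) → (7, 77/13, -31/13)
T3 reflect across y = 0: (7, 77/13, -31/13) → (7, -77/13, -31/13)
T4 translate by (1, 3, 3): (7, -77/13, -31/13) → (8, -38/13, 8/13)
T5 reflect across x = 0: (8, -38/13, 8/13) → (-8, -38/13, 8/13)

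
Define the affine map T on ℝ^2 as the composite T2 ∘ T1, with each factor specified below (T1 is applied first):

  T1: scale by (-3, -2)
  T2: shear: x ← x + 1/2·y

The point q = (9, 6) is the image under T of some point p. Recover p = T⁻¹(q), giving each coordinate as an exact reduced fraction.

p = (-2, -3)

T1 = [-3 0 0; 0 -2 0; 0 0 1]
T2·T1 = [-3 -1 0; 0 -2 0; 0 0 1]
det M = 6; M⁻¹ = [-1/3 1/6 0; 0 -1/2 0; 0 0 1]
M⁻¹ · (9, 6)ᵀ = (-2, -3)ᵀ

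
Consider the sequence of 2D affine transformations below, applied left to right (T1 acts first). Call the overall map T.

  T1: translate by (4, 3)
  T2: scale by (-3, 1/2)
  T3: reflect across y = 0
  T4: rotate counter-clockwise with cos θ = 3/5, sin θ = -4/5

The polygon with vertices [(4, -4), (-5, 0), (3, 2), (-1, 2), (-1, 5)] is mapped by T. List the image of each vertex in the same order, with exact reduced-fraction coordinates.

T1 translate by (4, 3): (4, -4) → (8, -1); (-5, 0) → (-1, 3); (3, 2) → (7, 5); (-1, 2) → (3, 5); (-1, 5) → (3, 8)
T2 scale by (-3, 1/2): (8, -1) → (-24, -1/2); (-1, 3) → (3, 3/2); (7, 5) → (-21, 5/2); (3, 5) → (-9, 5/2); (3, 8) → (-9, 4)
T3 reflect across y = 0: (-24, -1/2) → (-24, 1/2); (3, 3/2) → (3, -3/2); (-21, 5/2) → (-21, -5/2); (-9, 5/2) → (-9, -5/2); (-9, 4) → (-9, -4)
T4 rotate counter-clockwise with cos θ = 3/5, sin θ = -4/5: (-24, 1/2) → (-14, 39/2); (3, -3/2) → (3/5, -33/10); (-21, -5/2) → (-73/5, 153/10); (-9, -5/2) → (-37/5, 57/10); (-9, -4) → (-43/5, 24/5)

image vertices: (-14, 39/2), (3/5, -33/10), (-73/5, 153/10), (-37/5, 57/10), (-43/5, 24/5)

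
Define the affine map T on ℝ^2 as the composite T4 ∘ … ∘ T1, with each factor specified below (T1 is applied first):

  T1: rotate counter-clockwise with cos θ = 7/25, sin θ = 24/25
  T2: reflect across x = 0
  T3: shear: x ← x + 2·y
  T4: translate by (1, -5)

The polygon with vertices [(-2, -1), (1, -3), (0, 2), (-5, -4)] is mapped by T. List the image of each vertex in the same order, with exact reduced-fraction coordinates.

T1 rotate counter-clockwise with cos θ = 7/25, sin θ = 24/25: (-2, -1) → (2/5, -11/5); (1, -3) → (79/25, 3/25); (0, 2) → (-48/25, 14/25); (-5, -4) → (61/25, -148/25)
T2 reflect across x = 0: (2/5, -11/5) → (-2/5, -11/5); (79/25, 3/25) → (-79/25, 3/25); (-48/25, 14/25) → (48/25, 14/25); (61/25, -148/25) → (-61/25, -148/25)
T3 shear: x ← x + 2·y: (-2/5, -11/5) → (-24/5, -11/5); (-79/25, 3/25) → (-73/25, 3/25); (48/25, 14/25) → (76/25, 14/25); (-61/25, -148/25) → (-357/25, -148/25)
T4 translate by (1, -5): (-24/5, -11/5) → (-19/5, -36/5); (-73/25, 3/25) → (-48/25, -122/25); (76/25, 14/25) → (101/25, -111/25); (-357/25, -148/25) → (-332/25, -273/25)

image vertices: (-19/5, -36/5), (-48/25, -122/25), (101/25, -111/25), (-332/25, -273/25)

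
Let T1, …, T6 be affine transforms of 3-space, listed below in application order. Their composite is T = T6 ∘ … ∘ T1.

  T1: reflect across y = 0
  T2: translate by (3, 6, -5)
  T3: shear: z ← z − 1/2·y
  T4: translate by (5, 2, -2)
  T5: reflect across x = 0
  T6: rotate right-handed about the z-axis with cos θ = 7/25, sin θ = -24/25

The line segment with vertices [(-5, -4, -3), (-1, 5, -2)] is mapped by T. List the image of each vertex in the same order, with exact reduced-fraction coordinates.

image vertices: (267/25, 156/25, -15), (23/25, 189/25, -19/2)

T1 reflect across y = 0: (-5, -4, -3) → (-5, 4, -3); (-1, 5, -2) → (-1, -5, -2)
T2 translate by (3, 6, -5): (-5, 4, -3) → (-2, 10, -8); (-1, -5, -2) → (2, 1, -7)
T3 shear: z ← z − 1/2·y: (-2, 10, -8) → (-2, 10, -13); (2, 1, -7) → (2, 1, -15/2)
T4 translate by (5, 2, -2): (-2, 10, -13) → (3, 12, -15); (2, 1, -15/2) → (7, 3, -19/2)
T5 reflect across x = 0: (3, 12, -15) → (-3, 12, -15); (7, 3, -19/2) → (-7, 3, -19/2)
T6 rotate right-handed about the z-axis with cos θ = 7/25, sin θ = -24/25: (-3, 12, -15) → (267/25, 156/25, -15); (-7, 3, -19/2) → (23/25, 189/25, -19/2)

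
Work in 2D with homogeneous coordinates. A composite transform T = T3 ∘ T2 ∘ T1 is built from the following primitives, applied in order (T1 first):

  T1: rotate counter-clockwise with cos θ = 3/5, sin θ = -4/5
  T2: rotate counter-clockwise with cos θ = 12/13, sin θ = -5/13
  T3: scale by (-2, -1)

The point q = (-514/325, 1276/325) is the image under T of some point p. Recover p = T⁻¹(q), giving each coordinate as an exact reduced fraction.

T1 = [3/5 4/5 0; -4/5 3/5 0; 0 0 1]
T2·T1 = [16/65 63/65 0; -63/65 16/65 0; 0 0 1]
T3·…·T1 = [-32/65 -126/65 0; 63/65 -16/65 0; 0 0 1]
det M = 2; M⁻¹ = [-8/65 63/65 0; -63/130 -16/65 0; 0 0 1]
M⁻¹ · (-514/325, 1276/325)ᵀ = (4, -1/5)ᵀ

p = (4, -1/5)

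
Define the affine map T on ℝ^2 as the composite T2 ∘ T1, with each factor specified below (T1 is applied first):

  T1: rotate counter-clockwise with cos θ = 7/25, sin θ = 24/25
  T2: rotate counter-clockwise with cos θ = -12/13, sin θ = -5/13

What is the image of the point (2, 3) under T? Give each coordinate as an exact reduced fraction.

T(p) = (1041/325, -538/325)

T1 rotate counter-clockwise with cos θ = 7/25, sin θ = 24/25: (2, 3) → (-58/25, 69/25)
T2 rotate counter-clockwise with cos θ = -12/13, sin θ = -5/13: (-58/25, 69/25) → (1041/325, -538/325)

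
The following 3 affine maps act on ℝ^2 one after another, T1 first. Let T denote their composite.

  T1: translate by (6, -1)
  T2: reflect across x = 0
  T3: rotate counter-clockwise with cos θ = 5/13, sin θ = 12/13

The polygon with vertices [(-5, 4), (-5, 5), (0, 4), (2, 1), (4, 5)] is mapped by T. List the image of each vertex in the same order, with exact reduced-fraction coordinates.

image vertices: (-41/13, 3/13), (-53/13, 8/13), (-66/13, -57/13), (-40/13, -96/13), (-98/13, -100/13)

T1 translate by (6, -1): (-5, 4) → (1, 3); (-5, 5) → (1, 4); (0, 4) → (6, 3); (2, 1) → (8, 0); (4, 5) → (10, 4)
T2 reflect across x = 0: (1, 3) → (-1, 3); (1, 4) → (-1, 4); (6, 3) → (-6, 3); (8, 0) → (-8, 0); (10, 4) → (-10, 4)
T3 rotate counter-clockwise with cos θ = 5/13, sin θ = 12/13: (-1, 3) → (-41/13, 3/13); (-1, 4) → (-53/13, 8/13); (-6, 3) → (-66/13, -57/13); (-8, 0) → (-40/13, -96/13); (-10, 4) → (-98/13, -100/13)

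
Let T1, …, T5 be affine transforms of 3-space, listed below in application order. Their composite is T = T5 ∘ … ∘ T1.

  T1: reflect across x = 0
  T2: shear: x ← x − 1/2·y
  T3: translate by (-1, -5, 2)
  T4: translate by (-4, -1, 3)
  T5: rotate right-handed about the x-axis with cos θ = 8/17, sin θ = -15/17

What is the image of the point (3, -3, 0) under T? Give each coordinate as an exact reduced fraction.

T1 reflect across x = 0: (3, -3, 0) → (-3, -3, 0)
T2 shear: x ← x − 1/2·y: (-3, -3, 0) → (-3/2, -3, 0)
T3 translate by (-1, -5, 2): (-3/2, -3, 0) → (-5/2, -8, 2)
T4 translate by (-4, -1, 3): (-5/2, -8, 2) → (-13/2, -9, 5)
T5 rotate right-handed about the x-axis with cos θ = 8/17, sin θ = -15/17: (-13/2, -9, 5) → (-13/2, 3/17, 175/17)

T(p) = (-13/2, 3/17, 175/17)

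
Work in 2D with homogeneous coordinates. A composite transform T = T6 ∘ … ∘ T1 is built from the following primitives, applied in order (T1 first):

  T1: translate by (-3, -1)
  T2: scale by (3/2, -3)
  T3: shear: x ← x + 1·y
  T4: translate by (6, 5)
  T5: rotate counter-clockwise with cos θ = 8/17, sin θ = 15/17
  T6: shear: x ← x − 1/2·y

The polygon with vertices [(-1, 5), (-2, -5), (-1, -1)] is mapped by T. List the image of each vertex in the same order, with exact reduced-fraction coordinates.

T1 translate by (-3, -1): (-1, 5) → (-4, 4); (-2, -5) → (-5, -6); (-1, -1) → (-4, -2)
T2 scale by (3/2, -3): (-4, 4) → (-6, -12); (-5, -6) → (-15/2, 18); (-4, -2) → (-6, 6)
T3 shear: x ← x + 1·y: (-6, -12) → (-18, -12); (-15/2, 18) → (21/2, 18); (-6, 6) → (0, 6)
T4 translate by (6, 5): (-18, -12) → (-12, -7); (21/2, 18) → (33/2, 23); (0, 6) → (6, 11)
T5 rotate counter-clockwise with cos θ = 8/17, sin θ = 15/17: (-12, -7) → (9/17, -236/17); (33/2, 23) → (-213/17, 863/34); (6, 11) → (-117/17, 178/17)
T6 shear: x ← x − 1/2·y: (9/17, -236/17) → (127/17, -236/17); (-213/17, 863/34) → (-1715/68, 863/34); (-117/17, 178/17) → (-206/17, 178/17)

image vertices: (127/17, -236/17), (-1715/68, 863/34), (-206/17, 178/17)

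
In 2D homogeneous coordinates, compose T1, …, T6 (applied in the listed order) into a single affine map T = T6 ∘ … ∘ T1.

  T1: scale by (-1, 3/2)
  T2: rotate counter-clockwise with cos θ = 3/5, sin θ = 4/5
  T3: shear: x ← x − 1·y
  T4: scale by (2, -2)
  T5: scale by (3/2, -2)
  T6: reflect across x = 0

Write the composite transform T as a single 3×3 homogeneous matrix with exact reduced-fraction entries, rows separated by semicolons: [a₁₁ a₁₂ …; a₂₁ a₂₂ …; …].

T1 = [-1 0 0; 0 3/2 0; 0 0 1]
T2·T1 = [-3/5 -6/5 0; -4/5 9/10 0; 0 0 1]
T3·…·T1 = [1/5 -21/10 0; -4/5 9/10 0; 0 0 1]
T4·…·T1 = [2/5 -21/5 0; 8/5 -9/5 0; 0 0 1]
T5·…·T1 = [3/5 -63/10 0; -16/5 18/5 0; 0 0 1]
T6·…·T1 = [-3/5 63/10 0; -16/5 18/5 0; 0 0 1]

T = [-3/5 63/10 0; -16/5 18/5 0; 0 0 1]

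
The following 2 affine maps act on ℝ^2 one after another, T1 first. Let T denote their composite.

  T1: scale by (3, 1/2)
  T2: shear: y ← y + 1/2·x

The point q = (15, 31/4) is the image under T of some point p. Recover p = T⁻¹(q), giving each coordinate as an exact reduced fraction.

p = (5, 1/2)

T1 = [3 0 0; 0 1/2 0; 0 0 1]
T2·T1 = [3 0 0; 3/2 1/2 0; 0 0 1]
det M = 3/2; M⁻¹ = [1/3 0 0; -1 2 0; 0 0 1]
M⁻¹ · (15, 31/4)ᵀ = (5, 1/2)ᵀ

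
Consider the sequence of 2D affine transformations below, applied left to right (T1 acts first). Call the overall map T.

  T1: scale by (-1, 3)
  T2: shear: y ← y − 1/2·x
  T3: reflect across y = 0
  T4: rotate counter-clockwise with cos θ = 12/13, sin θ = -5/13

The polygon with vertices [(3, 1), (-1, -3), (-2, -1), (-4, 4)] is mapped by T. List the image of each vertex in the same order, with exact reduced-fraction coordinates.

image vertices: (-9/2, -3), (119/26, 109/13), (44/13, 38/13), (-2/13, -140/13)

T1 scale by (-1, 3): (3, 1) → (-3, 3); (-1, -3) → (1, -9); (-2, -1) → (2, -3); (-4, 4) → (4, 12)
T2 shear: y ← y − 1/2·x: (-3, 3) → (-3, 9/2); (1, -9) → (1, -19/2); (2, -3) → (2, -4); (4, 12) → (4, 10)
T3 reflect across y = 0: (-3, 9/2) → (-3, -9/2); (1, -19/2) → (1, 19/2); (2, -4) → (2, 4); (4, 10) → (4, -10)
T4 rotate counter-clockwise with cos θ = 12/13, sin θ = -5/13: (-3, -9/2) → (-9/2, -3); (1, 19/2) → (119/26, 109/13); (2, 4) → (44/13, 38/13); (4, -10) → (-2/13, -140/13)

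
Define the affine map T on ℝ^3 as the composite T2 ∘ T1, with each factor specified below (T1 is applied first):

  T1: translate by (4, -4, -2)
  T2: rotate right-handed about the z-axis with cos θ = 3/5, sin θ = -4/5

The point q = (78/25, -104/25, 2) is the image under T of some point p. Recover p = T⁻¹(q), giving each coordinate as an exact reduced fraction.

T1 = [1 0 0 4; 0 1 0 -4; 0 0 1 -2; 0 0 0 1]
T2·T1 = [3/5 4/5 0 -4/5; -4/5 3/5 0 -28/5; 0 0 1 -2; 0 0 0 1]
det M = 1; M⁻¹ = [3/5 -4/5 0 -4; 4/5 3/5 0 4; 0 0 1 2; 0 0 0 1]
M⁻¹ · (78/25, -104/25, 2)ᵀ = (6/5, 4, 4)ᵀ

p = (6/5, 4, 4)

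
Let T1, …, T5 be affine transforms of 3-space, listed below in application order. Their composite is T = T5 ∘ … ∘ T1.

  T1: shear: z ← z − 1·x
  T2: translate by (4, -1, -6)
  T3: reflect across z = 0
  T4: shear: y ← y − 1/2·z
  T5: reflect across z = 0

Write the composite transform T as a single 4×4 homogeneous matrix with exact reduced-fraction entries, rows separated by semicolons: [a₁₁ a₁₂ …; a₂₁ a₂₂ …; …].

T = [1 0 0 4; -1/2 1 1/2 -4; -1 0 1 -6; 0 0 0 1]

T1 = [1 0 0 0; 0 1 0 0; -1 0 1 0; 0 0 0 1]
T2·T1 = [1 0 0 4; 0 1 0 -1; -1 0 1 -6; 0 0 0 1]
T3·…·T1 = [1 0 0 4; 0 1 0 -1; 1 0 -1 6; 0 0 0 1]
T4·…·T1 = [1 0 0 4; -1/2 1 1/2 -4; 1 0 -1 6; 0 0 0 1]
T5·…·T1 = [1 0 0 4; -1/2 1 1/2 -4; -1 0 1 -6; 0 0 0 1]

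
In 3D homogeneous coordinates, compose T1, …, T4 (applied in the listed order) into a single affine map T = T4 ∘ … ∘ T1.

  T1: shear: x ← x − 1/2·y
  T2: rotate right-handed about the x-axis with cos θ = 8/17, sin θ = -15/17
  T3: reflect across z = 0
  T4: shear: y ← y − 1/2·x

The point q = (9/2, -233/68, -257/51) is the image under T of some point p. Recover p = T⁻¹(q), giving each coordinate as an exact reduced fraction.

T1 = [1 -1/2 0 0; 0 1 0 0; 0 0 1 0; 0 0 0 1]
T2·T1 = [1 -1/2 0 0; 0 8/17 15/17 0; 0 -15/17 8/17 0; 0 0 0 1]
T3·…·T1 = [1 -1/2 0 0; 0 8/17 15/17 0; 0 15/17 -8/17 0; 0 0 0 1]
T4·…·T1 = [1 -1/2 0 0; -1/2 49/68 15/17 0; 0 15/17 -8/17 0; 0 0 0 1]
det M = -1; M⁻¹ = [19/17 4/17 15/34 0; 4/17 8/17 15/17 0; 15/34 15/17 -8/17 0; 0 0 0 1]
M⁻¹ · (9/2, -233/68, -257/51)ᵀ = (2, -5, 4/3)ᵀ

p = (2, -5, 4/3)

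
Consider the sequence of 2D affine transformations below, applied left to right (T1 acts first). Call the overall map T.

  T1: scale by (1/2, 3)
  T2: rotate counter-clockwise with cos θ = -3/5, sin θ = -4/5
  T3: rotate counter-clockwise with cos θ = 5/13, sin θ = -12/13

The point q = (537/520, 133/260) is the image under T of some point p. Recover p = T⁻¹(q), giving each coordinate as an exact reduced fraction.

p = (-7/4, -1/4)

T1 = [1/2 0 0; 0 3 0; 0 0 1]
T2·T1 = [-3/10 12/5 0; -2/5 -9/5 0; 0 0 1]
T3·…·T1 = [-63/130 -48/65 0; 8/65 -189/65 0; 0 0 1]
det M = 3/2; M⁻¹ = [-126/65 32/65 0; -16/195 -21/65 0; 0 0 1]
M⁻¹ · (537/520, 133/260)ᵀ = (-7/4, -1/4)ᵀ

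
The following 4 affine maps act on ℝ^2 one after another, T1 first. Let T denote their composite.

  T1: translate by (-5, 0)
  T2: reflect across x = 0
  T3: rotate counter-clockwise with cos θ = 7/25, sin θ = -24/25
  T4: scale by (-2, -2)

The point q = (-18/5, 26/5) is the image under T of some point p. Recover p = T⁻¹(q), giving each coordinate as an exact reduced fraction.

T1 = [1 0 -5; 0 1 0; 0 0 1]
T2·T1 = [-1 0 5; 0 1 0; 0 0 1]
T3·…·T1 = [-7/25 24/25 7/5; 24/25 7/25 -24/5; 0 0 1]
T4·…·T1 = [14/25 -48/25 -14/5; -48/25 -14/25 48/5; 0 0 1]
det M = -4; M⁻¹ = [7/50 -12/25 5; -12/25 -7/50 0; 0 0 1]
M⁻¹ · (-18/5, 26/5)ᵀ = (2, 1)ᵀ

p = (2, 1)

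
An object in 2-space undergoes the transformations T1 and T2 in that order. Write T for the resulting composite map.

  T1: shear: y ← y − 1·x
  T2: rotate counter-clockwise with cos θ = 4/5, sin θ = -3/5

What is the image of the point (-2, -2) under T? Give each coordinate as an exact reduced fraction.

T(p) = (-8/5, 6/5)

T1 shear: y ← y − 1·x: (-2, -2) → (-2, 0)
T2 rotate counter-clockwise with cos θ = 4/5, sin θ = -3/5: (-2, 0) → (-8/5, 6/5)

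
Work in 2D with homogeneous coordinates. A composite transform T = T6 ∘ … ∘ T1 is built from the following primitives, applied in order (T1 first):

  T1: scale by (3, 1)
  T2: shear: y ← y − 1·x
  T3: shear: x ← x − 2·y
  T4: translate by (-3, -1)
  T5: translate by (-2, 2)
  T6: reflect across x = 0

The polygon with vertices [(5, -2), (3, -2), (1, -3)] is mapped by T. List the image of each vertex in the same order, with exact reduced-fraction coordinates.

T1 scale by (3, 1): (5, -2) → (15, -2); (3, -2) → (9, -2); (1, -3) → (3, -3)
T2 shear: y ← y − 1·x: (15, -2) → (15, -17); (9, -2) → (9, -11); (3, -3) → (3, -6)
T3 shear: x ← x − 2·y: (15, -17) → (49, -17); (9, -11) → (31, -11); (3, -6) → (15, -6)
T4 translate by (-3, -1): (49, -17) → (46, -18); (31, -11) → (28, -12); (15, -6) → (12, -7)
T5 translate by (-2, 2): (46, -18) → (44, -16); (28, -12) → (26, -10); (12, -7) → (10, -5)
T6 reflect across x = 0: (44, -16) → (-44, -16); (26, -10) → (-26, -10); (10, -5) → (-10, -5)

image vertices: (-44, -16), (-26, -10), (-10, -5)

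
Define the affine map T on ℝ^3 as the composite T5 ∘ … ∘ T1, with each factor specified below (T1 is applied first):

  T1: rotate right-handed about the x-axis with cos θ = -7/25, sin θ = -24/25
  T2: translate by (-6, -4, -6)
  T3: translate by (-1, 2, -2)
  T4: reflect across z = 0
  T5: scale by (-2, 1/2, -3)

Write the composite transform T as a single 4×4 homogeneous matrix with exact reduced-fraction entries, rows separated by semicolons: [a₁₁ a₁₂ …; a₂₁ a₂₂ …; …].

T = [-2 0 0 14; 0 -7/50 12/25 -1; 0 -72/25 -21/25 -24; 0 0 0 1]

T1 = [1 0 0 0; 0 -7/25 24/25 0; 0 -24/25 -7/25 0; 0 0 0 1]
T2·T1 = [1 0 0 -6; 0 -7/25 24/25 -4; 0 -24/25 -7/25 -6; 0 0 0 1]
T3·…·T1 = [1 0 0 -7; 0 -7/25 24/25 -2; 0 -24/25 -7/25 -8; 0 0 0 1]
T4·…·T1 = [1 0 0 -7; 0 -7/25 24/25 -2; 0 24/25 7/25 8; 0 0 0 1]
T5·…·T1 = [-2 0 0 14; 0 -7/50 12/25 -1; 0 -72/25 -21/25 -24; 0 0 0 1]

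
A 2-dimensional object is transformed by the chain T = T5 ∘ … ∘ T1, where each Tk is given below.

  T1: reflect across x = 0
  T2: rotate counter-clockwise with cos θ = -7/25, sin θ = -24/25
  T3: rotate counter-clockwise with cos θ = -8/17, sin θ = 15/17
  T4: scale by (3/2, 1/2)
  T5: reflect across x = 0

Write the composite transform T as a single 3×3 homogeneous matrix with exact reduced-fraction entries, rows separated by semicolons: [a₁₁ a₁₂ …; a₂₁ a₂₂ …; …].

T = [624/425 261/850 0; -87/850 208/425 0; 0 0 1]

T1 = [-1 0 0; 0 1 0; 0 0 1]
T2·T1 = [7/25 24/25 0; 24/25 -7/25 0; 0 0 1]
T3·…·T1 = [-416/425 -87/425 0; -87/425 416/425 0; 0 0 1]
T4·…·T1 = [-624/425 -261/850 0; -87/850 208/425 0; 0 0 1]
T5·…·T1 = [624/425 261/850 0; -87/850 208/425 0; 0 0 1]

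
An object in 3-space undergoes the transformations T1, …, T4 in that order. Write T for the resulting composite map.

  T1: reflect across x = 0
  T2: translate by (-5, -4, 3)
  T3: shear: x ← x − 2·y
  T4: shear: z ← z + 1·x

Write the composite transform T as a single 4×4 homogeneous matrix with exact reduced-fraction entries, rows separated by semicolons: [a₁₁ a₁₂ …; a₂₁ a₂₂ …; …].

T1 = [-1 0 0 0; 0 1 0 0; 0 0 1 0; 0 0 0 1]
T2·T1 = [-1 0 0 -5; 0 1 0 -4; 0 0 1 3; 0 0 0 1]
T3·…·T1 = [-1 -2 0 3; 0 1 0 -4; 0 0 1 3; 0 0 0 1]
T4·…·T1 = [-1 -2 0 3; 0 1 0 -4; -1 -2 1 6; 0 0 0 1]

T = [-1 -2 0 3; 0 1 0 -4; -1 -2 1 6; 0 0 0 1]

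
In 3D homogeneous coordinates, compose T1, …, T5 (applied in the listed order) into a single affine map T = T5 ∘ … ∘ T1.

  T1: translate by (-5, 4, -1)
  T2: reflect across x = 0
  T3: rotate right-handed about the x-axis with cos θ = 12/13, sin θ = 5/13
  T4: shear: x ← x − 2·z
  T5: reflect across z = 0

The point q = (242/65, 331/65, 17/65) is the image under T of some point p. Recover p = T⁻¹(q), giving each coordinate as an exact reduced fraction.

p = (9/5, 3/5, -6/5)

T1 = [1 0 0 -5; 0 1 0 4; 0 0 1 -1; 0 0 0 1]
T2·T1 = [-1 0 0 5; 0 1 0 4; 0 0 1 -1; 0 0 0 1]
T3·…·T1 = [-1 0 0 5; 0 12/13 -5/13 53/13; 0 5/13 12/13 8/13; 0 0 0 1]
T4·…·T1 = [-1 -10/13 -24/13 49/13; 0 12/13 -5/13 53/13; 0 5/13 12/13 8/13; 0 0 0 1]
T5·…·T1 = [-1 -10/13 -24/13 49/13; 0 12/13 -5/13 53/13; 0 -5/13 -12/13 -8/13; 0 0 0 1]
det M = 1; M⁻¹ = [-1 0 2 5; 0 12/13 -5/13 -4; 0 -5/13 -12/13 1; 0 0 0 1]
M⁻¹ · (242/65, 331/65, 17/65)ᵀ = (9/5, 3/5, -6/5)ᵀ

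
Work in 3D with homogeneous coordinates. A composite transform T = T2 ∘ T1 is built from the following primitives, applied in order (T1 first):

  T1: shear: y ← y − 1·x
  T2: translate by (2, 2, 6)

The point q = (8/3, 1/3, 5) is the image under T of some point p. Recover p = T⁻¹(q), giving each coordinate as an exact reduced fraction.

p = (2/3, -1, -1)

T1 = [1 0 0 0; -1 1 0 0; 0 0 1 0; 0 0 0 1]
T2·T1 = [1 0 0 2; -1 1 0 2; 0 0 1 6; 0 0 0 1]
det M = 1; M⁻¹ = [1 0 0 -2; 1 1 0 -4; 0 0 1 -6; 0 0 0 1]
M⁻¹ · (8/3, 1/3, 5)ᵀ = (2/3, -1, -1)ᵀ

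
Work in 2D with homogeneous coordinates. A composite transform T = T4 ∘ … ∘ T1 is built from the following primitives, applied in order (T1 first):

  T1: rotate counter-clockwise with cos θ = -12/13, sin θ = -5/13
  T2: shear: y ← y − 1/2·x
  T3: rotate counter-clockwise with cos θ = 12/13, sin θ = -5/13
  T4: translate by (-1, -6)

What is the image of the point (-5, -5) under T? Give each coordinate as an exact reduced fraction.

T1 rotate counter-clockwise with cos θ = -12/13, sin θ = -5/13: (-5, -5) → (35/13, 85/13)
T2 shear: y ← y − 1/2·x: (35/13, 85/13) → (35/13, 135/26)
T3 rotate counter-clockwise with cos θ = 12/13, sin θ = -5/13: (35/13, 135/26) → (1515/338, 635/169)
T4 translate by (-1, -6): (1515/338, 635/169) → (1177/338, -379/169)

T(p) = (1177/338, -379/169)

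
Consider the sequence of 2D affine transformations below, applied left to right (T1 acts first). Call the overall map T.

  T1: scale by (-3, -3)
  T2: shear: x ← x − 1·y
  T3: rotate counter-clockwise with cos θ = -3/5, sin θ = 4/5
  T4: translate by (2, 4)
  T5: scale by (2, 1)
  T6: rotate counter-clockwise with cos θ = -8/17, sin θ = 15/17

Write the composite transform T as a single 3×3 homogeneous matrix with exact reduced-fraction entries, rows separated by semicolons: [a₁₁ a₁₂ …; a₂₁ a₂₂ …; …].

T = [36/85 -363/85 -92/17; 366/85 -78/85 28/17; 0 0 1]

T1 = [-3 0 0; 0 -3 0; 0 0 1]
T2·T1 = [-3 3 0; 0 -3 0; 0 0 1]
T3·…·T1 = [9/5 3/5 0; -12/5 21/5 0; 0 0 1]
T4·…·T1 = [9/5 3/5 2; -12/5 21/5 4; 0 0 1]
T5·…·T1 = [18/5 6/5 4; -12/5 21/5 4; 0 0 1]
T6·…·T1 = [36/85 -363/85 -92/17; 366/85 -78/85 28/17; 0 0 1]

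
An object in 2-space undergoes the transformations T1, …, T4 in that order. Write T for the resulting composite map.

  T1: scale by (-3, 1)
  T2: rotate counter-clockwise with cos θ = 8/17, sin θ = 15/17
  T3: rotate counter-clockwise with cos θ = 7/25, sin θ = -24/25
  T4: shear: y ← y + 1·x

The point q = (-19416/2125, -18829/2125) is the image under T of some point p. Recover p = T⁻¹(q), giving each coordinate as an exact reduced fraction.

p = (3, -8/5)

T1 = [-3 0 0; 0 1 0; 0 0 1]
T2·T1 = [-24/17 -15/17 0; -45/17 8/17 0; 0 0 1]
T3·…·T1 = [-1248/425 87/425 0; 261/425 416/425 0; 0 0 1]
T4·…·T1 = [-1248/425 87/425 0; -987/425 503/425 0; 0 0 1]
det M = -3; M⁻¹ = [-503/1275 29/425 0; -329/425 416/425 0; 0 0 1]
M⁻¹ · (-19416/2125, -18829/2125)ᵀ = (3, -8/5)ᵀ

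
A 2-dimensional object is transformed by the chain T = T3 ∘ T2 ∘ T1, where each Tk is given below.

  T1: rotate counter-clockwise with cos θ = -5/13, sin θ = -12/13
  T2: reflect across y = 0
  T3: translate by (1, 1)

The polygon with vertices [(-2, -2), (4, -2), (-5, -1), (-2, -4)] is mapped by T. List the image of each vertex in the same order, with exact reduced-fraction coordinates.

image vertices: (-1/13, -21/13), (-31/13, 51/13), (2, -4), (-25/13, -31/13)

T1 rotate counter-clockwise with cos θ = -5/13, sin θ = -12/13: (-2, -2) → (-14/13, 34/13); (4, -2) → (-44/13, -38/13); (-5, -1) → (1, 5); (-2, -4) → (-38/13, 44/13)
T2 reflect across y = 0: (-14/13, 34/13) → (-14/13, -34/13); (-44/13, -38/13) → (-44/13, 38/13); (1, 5) → (1, -5); (-38/13, 44/13) → (-38/13, -44/13)
T3 translate by (1, 1): (-14/13, -34/13) → (-1/13, -21/13); (-44/13, 38/13) → (-31/13, 51/13); (1, -5) → (2, -4); (-38/13, -44/13) → (-25/13, -31/13)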